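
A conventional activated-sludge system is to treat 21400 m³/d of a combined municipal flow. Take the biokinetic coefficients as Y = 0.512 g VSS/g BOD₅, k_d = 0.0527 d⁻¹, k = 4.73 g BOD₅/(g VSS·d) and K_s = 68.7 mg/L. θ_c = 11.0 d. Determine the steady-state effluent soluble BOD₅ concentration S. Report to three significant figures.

For a completely mixed reactor with recycle the Lawrence–McCarty relation gives S = K_s·(1 + k_d·θ_c) / [θ_c·(Y·k − k_d) − 1] = 68.7 × (1 + 0.0527 × 11.0) / [11.0 × (0.512 × 4.73 − 0.0527) − 1] = 108.5 / 25.06 = 4.331 mg/L.

S ≈ 4.33 mg/L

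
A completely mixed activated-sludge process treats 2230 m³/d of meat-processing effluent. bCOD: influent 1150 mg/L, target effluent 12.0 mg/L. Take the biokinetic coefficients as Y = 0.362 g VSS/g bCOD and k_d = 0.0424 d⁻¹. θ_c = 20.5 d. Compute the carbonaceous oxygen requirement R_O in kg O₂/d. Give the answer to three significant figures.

The observed yield is Y_obs = Y/(1 + k_d·θ_c) = 0.362 / (1 + 0.0424 × 20.5) = 0.362 / 1.869 = 0.1937 g VSS per g bCOD removed.
Mass of bCOD removed per day: Q(S₀ − S) = 2230 × 1138 g/m³ = 2538 kg/d.
Biomass synthesised: P_X = Y_obs × 2538 = 491.5 kg VSS/d.
Carbonaceous O₂ demand = substrate oxidised − cell-mass equivalent = 2538 − 1.42 × 491.5 = 1840 kg O₂/d.

R_O ≈ 1840 kg O₂/d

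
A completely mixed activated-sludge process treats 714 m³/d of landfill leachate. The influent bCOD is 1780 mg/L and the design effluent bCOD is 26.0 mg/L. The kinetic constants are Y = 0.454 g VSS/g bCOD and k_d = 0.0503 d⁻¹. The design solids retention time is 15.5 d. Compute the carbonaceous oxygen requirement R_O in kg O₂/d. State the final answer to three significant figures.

R_O ≈ 799 kg O₂/d

Observed yield with endogenous decay: Y_obs = Y / (1 + k_d·θ_c) = 0.454 / (1 + 0.0503 × 15.5) = 0.454 / 1.780 = 0.2551 g VSS/g bCOD.
Q·(S₀ − S) = 714 × (1780 − 26.0) × 10⁻³ = 1252 kg/d removed.
P_X = Y_obs·Q·(S₀ − S) = 0.2551 × 1252 = 319.5 kg VSS/d.
R_O = Q·(S₀ − S) − 1.42·P_X = 1252 − 1.42 × 319.5 = 798.7 kg O₂/d.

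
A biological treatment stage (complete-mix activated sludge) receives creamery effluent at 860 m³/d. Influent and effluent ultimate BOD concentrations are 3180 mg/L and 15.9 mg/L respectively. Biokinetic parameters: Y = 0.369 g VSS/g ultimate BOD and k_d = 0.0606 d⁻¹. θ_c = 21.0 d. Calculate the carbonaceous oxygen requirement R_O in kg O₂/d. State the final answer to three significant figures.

Y_obs = Y / (1 + k_d θ_c) = 0.369 / (1 + 0.0606 × 21.0) = 0.369 / 2.273 = 0.1624.
ΔS = 3180 − 15.9 = 3164 mg/L, so the substrate removal rate is 860 × 3164/1000 = 2721 kg ultimate BOD/d.
Biomass synthesised: P_X = Y_obs × 2721 = 441.8 kg VSS/d.
R_O = Q·(S₀ − S) − 1.42·P_X = 2721 − 1.42 × 441.8 = 2094 kg O₂/d.

R_O ≈ 2090 kg O₂/d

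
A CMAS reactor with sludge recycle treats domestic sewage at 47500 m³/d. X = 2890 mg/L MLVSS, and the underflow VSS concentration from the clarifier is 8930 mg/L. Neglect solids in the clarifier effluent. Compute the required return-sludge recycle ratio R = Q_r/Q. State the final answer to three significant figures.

Solids balance on the clarifier gives (1+R)X = R·X_r, so R = X/(X_r − X) = 2890 / (8930 − 2890) = 0.4785.

R ≈ 0.478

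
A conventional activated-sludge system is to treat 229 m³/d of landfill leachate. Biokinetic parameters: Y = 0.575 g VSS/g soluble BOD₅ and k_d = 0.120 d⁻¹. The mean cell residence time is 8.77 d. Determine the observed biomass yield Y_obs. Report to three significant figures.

Correct the yield for decay: Y_obs = Y/(1 + k_d θ_c) = 0.575 / (1 + 0.120 × 8.77) = 0.575 / 2.052 = 0.2802.

Y_obs ≈ 0.280 g VSS/g soluble BOD₅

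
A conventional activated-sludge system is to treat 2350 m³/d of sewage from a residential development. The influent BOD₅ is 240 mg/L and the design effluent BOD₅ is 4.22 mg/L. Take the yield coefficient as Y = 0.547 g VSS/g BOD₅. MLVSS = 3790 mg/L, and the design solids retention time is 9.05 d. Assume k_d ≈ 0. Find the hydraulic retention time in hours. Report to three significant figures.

V·X = Y·Q·ΔS·θ_c gives V = 0.547 × 2350 × (240 − 4.22) × 9.05 / 3790 = 723.7 m³.
HRT = V/Q = 723.7 m³ / 2350 m³·d⁻¹ = 0.3080 d × 24 = 7.391 h.

τ ≈ 7.39 h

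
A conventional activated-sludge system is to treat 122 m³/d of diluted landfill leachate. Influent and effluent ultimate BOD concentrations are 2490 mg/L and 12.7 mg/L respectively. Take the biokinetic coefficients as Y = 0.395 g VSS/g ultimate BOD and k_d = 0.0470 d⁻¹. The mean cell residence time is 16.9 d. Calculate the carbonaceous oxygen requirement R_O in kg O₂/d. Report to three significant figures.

Observed yield with endogenous decay: Y_obs = Y / (1 + k_d·θ_c) = 0.395 / (1 + 0.0470 × 16.9) = 0.395 / 1.794 = 0.2201 g VSS/g ultimate BOD.
Substrate removed = Q·(S₀ − S) = 122 m³/d × (2490 − 12.7) g/m³ = 3.02×10^5 g/d = 302.2 kg/d.
Net sludge production P_X = 0.2201 × 302.2 = 66.53 kg VSS/d.
Carbonaceous O₂ demand = substrate oxidised − cell-mass equivalent = 302.2 − 1.42 × 66.53 = 207.8 kg O₂/d.

R_O ≈ 208 kg O₂/d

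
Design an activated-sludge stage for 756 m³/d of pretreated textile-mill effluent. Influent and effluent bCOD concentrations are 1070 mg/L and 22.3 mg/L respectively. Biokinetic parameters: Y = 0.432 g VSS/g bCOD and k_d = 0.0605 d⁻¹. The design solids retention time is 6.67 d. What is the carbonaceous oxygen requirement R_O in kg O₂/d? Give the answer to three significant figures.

R_O ≈ 446 kg O₂/d

Y_obs = Y / (1 + k_d θ_c) = 0.432 / (1 + 0.0605 × 6.67) = 0.432 / 1.404 = 0.3078.
Mass of bCOD removed per day: Q(S₀ − S) = 756 × 1048 g/m³ = 792.1 kg/d.
P_X = Y_obs·Q·(S₀ − S) = 0.3078 × 792.1 = 243.8 kg VSS/d.
R_O = Q·ΔS − 1.42 P_X = 792.1 − 346.2 = 445.9 kg O₂/d.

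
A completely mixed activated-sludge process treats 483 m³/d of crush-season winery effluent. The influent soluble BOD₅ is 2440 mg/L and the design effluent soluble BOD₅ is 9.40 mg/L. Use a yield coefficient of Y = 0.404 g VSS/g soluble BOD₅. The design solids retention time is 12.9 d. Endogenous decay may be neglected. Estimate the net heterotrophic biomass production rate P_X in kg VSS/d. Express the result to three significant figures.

P_X ≈ 474 kg VSS/d

No decay correction is needed, so Y_obs = Y = 0.404.
Mass of soluble BOD₅ removed per day: Q(S₀ − S) = 483 × 2431 g/m³ = 1174 kg/d.
So the net sludge growth is P_X = 0.4040 × 1174 = 474.3 kg VSS/d.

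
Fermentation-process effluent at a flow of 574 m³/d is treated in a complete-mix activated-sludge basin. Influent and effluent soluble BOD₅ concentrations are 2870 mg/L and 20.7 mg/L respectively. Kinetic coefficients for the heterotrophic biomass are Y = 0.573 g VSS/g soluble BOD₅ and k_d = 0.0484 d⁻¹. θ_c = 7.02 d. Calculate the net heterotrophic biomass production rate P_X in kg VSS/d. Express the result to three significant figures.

Observed yield with endogenous decay: Y_obs = Y / (1 + k_d·θ_c) = 0.573 / (1 + 0.0484 × 7.02) = 0.573 / 1.340 = 0.4277 g VSS/g soluble BOD₅.
ΔS = 2870 − 20.7 = 2849 mg/L, so the substrate removal rate is 574 × 2849/1000 = 1635 kg soluble BOD₅/d.
Net biomass production P_X = Y_obs × Q·(S₀ − S) = 0.4277 × 1635 = 699.5 kg VSS/d.

P_X ≈ 699 kg VSS/d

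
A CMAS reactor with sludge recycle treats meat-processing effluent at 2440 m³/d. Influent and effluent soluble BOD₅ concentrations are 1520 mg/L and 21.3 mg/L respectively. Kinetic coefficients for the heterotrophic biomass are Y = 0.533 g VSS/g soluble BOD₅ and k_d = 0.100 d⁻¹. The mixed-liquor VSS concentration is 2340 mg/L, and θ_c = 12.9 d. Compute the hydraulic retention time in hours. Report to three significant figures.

Rearranging the biomass balance for a CMAS with decay, V = Y·Q·ΔS·θ_c / [X·(1+k_d θ_c)] = 0.533 × 2440 × (1520 − 21.3) × 12.9 / [2340 × (1 + 0.100 × 12.9)] = 2.51×10^7 / 5359 = 4692 m³.
τ = V/Q = 4692/2440 = 1.923 d, or 46.15 h.

τ ≈ 46.2 h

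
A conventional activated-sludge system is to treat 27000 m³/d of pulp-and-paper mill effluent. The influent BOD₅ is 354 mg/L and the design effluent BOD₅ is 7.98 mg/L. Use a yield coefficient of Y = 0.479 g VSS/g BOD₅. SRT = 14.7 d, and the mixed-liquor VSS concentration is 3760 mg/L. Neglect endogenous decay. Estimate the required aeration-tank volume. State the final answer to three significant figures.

Biomass mass balance (decay neglected): V·X = Y·Q·(S₀ − S)·θ_c, so V = 0.479 × 27000 × (354 − 7.98) × 14.7 / 3760 = 17496 m³.

V ≈ 17500 m³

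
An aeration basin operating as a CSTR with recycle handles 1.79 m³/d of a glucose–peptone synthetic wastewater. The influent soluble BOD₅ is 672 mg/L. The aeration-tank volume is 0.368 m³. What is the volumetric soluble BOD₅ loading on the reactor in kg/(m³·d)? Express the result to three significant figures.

L_v ≈ 3.27 kg soluble BOD₅/(m³·d)

Volumetric loading L_v = Q·S₀ / V = 1.79 × 672 g/m³ / 0.3680 m³ = 3269 g/(m³·d) = 3.269 kg soluble BOD₅/(m³·d).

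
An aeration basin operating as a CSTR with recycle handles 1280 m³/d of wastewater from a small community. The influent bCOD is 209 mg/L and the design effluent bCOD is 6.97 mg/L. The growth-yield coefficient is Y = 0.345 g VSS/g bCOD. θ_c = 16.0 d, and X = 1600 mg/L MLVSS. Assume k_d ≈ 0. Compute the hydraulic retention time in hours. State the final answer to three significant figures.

V·X = Y·Q·ΔS·θ_c gives V = 0.345 × 1280 × (209 − 6.97) × 16.0 / 1600 = 892.2 m³.
Hydraulic retention time τ = V/Q = 892.2 / 1280 = 0.6970 d = 16.73 h.

τ ≈ 16.7 h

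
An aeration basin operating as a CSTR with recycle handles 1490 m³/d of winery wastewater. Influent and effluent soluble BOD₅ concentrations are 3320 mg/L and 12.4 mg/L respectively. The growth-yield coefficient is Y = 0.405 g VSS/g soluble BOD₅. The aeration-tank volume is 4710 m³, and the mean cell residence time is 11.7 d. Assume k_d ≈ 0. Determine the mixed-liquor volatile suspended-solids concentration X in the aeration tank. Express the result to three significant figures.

X ≈ 4960 mg/L

From V·X = Y·Q·(S₀ − S)·θ_c (decay neglected): X = 0.405 × 1490 × (3320 − 12.4) × 11.7 / 4710 = 4958 mg/L.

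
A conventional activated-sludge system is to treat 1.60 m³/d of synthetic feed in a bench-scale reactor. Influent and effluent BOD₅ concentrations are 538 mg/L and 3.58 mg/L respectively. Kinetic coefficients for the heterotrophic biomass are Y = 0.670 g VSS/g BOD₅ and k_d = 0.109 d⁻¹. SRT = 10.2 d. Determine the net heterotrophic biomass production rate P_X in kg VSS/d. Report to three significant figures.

P_X ≈ 0.271 kg VSS/d

Correct the yield for decay: Y_obs = Y/(1 + k_d θ_c) = 0.670 / (1 + 0.109 × 10.2) = 0.670 / 2.112 = 0.3173.
Mass of BOD₅ removed per day: Q(S₀ − S) = 1.60 × 534.4 g/m³ = 0.8551 kg/d.
Net biomass production P_X = Y_obs × Q·(S₀ − S) = 0.3173 × 0.8551 = 0.2713 kg VSS/d.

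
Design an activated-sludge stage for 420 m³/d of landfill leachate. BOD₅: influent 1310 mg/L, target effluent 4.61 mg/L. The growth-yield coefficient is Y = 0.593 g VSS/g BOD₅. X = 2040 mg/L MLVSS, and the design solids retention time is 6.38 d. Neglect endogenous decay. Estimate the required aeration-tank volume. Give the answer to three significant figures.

V·X = Y·Q·ΔS·θ_c gives V = 0.593 × 420 × (1310 − 4.61) × 6.38 / 2040 = 1017 m³.

V ≈ 1020 m³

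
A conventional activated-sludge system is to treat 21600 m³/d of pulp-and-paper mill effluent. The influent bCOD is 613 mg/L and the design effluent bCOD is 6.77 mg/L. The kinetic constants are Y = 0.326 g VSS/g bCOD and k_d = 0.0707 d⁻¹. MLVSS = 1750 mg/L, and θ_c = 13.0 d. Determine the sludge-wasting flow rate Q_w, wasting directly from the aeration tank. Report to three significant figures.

Steady-state biomass mass balance: V·X·(1 + k_d·θ_c) = Y·Q·(S₀ − S)·θ_c, so V = 0.326 × 21600 × (613 − 6.77) × 13.0 / [1750 × (1 + 0.0707 × 13.0)] = 5.55×10^7 / 3358 = 16524 m³.
With mixed-liquor wasting, θ_c = V/Q_w, so Q_w = V/θ_c = 16524/13.0 = 1271 m³/d.

Q_w ≈ 1270 m³/d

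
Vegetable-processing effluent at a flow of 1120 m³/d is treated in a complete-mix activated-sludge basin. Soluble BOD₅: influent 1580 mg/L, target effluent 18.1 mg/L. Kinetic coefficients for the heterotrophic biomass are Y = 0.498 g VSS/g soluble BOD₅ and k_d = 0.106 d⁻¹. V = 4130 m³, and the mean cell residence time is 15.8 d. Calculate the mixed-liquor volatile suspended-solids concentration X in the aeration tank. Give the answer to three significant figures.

X ≈ 1250 mg/L

X = Y·Q·ΔS·θ_c / [V·(1 + k_d θ_c)] = 0.498 × 1120 × (1580 − 18.1) × 15.8 / [4130 × (1 + 0.106 × 15.8)] = 1246 mg/L.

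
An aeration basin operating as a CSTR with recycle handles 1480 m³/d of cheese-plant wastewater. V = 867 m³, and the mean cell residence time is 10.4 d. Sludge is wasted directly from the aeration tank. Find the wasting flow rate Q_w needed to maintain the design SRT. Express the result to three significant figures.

Q_w ≈ 83.4 m³/d

For wasting at MLVSS concentration, Q_w = V/θ_c = 867.0/10.4 = 83.37 m³/d.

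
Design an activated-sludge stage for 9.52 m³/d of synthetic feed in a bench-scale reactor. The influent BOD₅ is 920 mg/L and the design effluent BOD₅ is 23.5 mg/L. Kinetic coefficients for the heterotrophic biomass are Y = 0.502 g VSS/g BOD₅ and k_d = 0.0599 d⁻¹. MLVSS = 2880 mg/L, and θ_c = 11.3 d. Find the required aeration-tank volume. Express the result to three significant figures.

V ≈ 10.0 m³

Rearranging the biomass balance for a CMAS with decay, V = Y·Q·ΔS·θ_c / [X·(1+k_d θ_c)] = 0.502 × 9.52 × (920 − 23.5) × 11.3 / [2880 × (1 + 0.0599 × 11.3)] = 4.84×10^4 / 4829 = 10.02 m³.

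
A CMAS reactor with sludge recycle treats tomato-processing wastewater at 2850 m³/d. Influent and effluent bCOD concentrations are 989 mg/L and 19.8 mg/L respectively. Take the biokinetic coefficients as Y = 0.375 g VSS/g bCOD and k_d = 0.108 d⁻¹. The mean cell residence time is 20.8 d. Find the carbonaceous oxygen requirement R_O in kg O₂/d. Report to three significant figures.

R_O ≈ 2310 kg O₂/d

The observed yield is Y_obs = Y/(1 + k_d·θ_c) = 0.375 / (1 + 0.108 × 20.8) = 0.375 / 3.246 = 0.1155 g VSS per g bCOD removed.
Q·(S₀ − S) = 2850 × (989 − 19.8) × 10⁻³ = 2762 kg/d removed.
Biomass synthesised: P_X = Y_obs × 2762 = 319.1 kg VSS/d.
Carbonaceous O₂ demand = substrate oxidised − cell-mass equivalent = 2762 − 1.42 × 319.1 = 2309 kg O₂/d.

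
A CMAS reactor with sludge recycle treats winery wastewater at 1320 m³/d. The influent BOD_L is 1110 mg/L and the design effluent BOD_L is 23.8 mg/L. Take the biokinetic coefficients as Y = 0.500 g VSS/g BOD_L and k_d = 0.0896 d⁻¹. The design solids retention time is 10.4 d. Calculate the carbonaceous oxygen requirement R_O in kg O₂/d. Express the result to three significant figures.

R_O ≈ 907 kg O₂/d

Correct the yield for decay: Y_obs = Y/(1 + k_d θ_c) = 0.500 / (1 + 0.0896 × 10.4) = 0.500 / 1.932 = 0.2588.
ΔS = 1110 − 23.8 = 1086 mg/L, so the substrate removal rate is 1320 × 1086/1000 = 1434 kg BOD_L/d.
Biomass synthesised: P_X = Y_obs × 1434 = 371.1 kg VSS/d.
Carbonaceous O₂ demand = substrate oxidised − cell-mass equivalent = 1434 − 1.42 × 371.1 = 906.8 kg O₂/d.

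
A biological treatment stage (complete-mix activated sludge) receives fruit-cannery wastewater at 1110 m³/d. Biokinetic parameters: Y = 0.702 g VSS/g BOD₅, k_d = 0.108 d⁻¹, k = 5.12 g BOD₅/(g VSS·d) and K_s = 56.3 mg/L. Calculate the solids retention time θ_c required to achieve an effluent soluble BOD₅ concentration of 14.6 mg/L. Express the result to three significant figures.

From 1/θ_c = Y·k·S/(K_s + S) − k_d: Y·k·S/(K_s+S) = 0.702 × 5.12 × 14.6 / (56.3 + 14.6) = 0.7401 d⁻¹.
Then 1/θ_c = μ − k_d = 0.7401 − 0.108 = 0.6321 d⁻¹, giving θ_c = 1.582 d.

θ_c ≈ 1.58 d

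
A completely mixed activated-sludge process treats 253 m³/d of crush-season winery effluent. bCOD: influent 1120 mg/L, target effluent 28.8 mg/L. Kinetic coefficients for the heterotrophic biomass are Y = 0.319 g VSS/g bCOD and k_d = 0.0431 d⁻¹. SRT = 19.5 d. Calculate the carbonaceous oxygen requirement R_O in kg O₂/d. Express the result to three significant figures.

R_O ≈ 208 kg O₂/d

The observed yield is Y_obs = Y/(1 + k_d·θ_c) = 0.319 / (1 + 0.0431 × 19.5) = 0.319 / 1.840 = 0.1733 g VSS per g bCOD removed.
Substrate removed = Q·(S₀ − S) = 253 m³/d × (1120 − 28.8) g/m³ = 2.76×10^5 g/d = 276.1 kg/d.
P_X = Y_obs·Q·(S₀ − S) = 0.1733 × 276.1 = 47.85 kg VSS/d.
R_O = Q·(S₀ − S) − 1.42·P_X = 276.1 − 1.42 × 47.85 = 208.1 kg O₂/d.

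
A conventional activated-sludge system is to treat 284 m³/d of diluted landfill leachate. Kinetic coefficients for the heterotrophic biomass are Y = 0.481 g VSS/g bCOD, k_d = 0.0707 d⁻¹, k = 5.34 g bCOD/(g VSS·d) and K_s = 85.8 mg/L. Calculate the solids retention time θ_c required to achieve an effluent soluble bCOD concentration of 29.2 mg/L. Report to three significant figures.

θ_c ≈ 1.72 d

At the target effluent, Y k S/(K_s+S) = 0.481×5.34×29.2/115.0 = 0.6522 d⁻¹.
Then 1/θ_c = μ − k_d = 0.6522 − 0.0707 = 0.5815 d⁻¹, giving θ_c = 1.720 d.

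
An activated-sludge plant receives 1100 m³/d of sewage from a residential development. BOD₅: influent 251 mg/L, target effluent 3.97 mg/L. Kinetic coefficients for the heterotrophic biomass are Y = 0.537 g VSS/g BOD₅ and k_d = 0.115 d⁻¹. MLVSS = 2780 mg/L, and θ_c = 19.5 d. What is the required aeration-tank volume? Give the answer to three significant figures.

Rearranging the biomass balance for a CMAS with decay, V = Y·Q·ΔS·θ_c / [X·(1+k_d θ_c)] = 0.537 × 1100 × (251 − 3.97) × 19.5 / [2780 × (1 + 0.115 × 19.5)] = 2.85×10^6 / 9014 = 315.7 m³.

V ≈ 316 m³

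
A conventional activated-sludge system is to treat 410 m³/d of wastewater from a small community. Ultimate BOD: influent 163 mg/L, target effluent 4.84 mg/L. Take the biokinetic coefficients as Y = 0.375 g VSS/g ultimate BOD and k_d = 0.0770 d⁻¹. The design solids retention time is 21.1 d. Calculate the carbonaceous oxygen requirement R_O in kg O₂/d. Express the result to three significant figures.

Observed yield with endogenous decay: Y_obs = Y / (1 + k_d·θ_c) = 0.375 / (1 + 0.0770 × 21.1) = 0.375 / 2.625 = 0.1429 g VSS/g ultimate BOD.
ΔS = 163 − 4.84 = 158.2 mg/L, so the substrate removal rate is 410 × 158.2/1000 = 64.85 kg ultimate BOD/d.
P_X = Y_obs·Q·(S₀ − S) = 0.1429 × 64.85 = 9.265 kg VSS/d.
R_O = Q·ΔS − 1.42 P_X = 64.85 − 13.16 = 51.69 kg O₂/d.

R_O ≈ 51.7 kg O₂/d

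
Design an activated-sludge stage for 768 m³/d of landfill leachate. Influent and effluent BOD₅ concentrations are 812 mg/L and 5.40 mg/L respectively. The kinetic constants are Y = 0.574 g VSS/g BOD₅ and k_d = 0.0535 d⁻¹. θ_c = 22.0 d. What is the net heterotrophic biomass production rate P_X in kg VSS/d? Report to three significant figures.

P_X ≈ 163 kg VSS/d

Y_obs = Y / (1 + k_d θ_c) = 0.574 / (1 + 0.0535 × 22.0) = 0.574 / 2.177 = 0.2637.
Mass of BOD₅ removed per day: Q(S₀ − S) = 768 × 806.6 g/m³ = 619.5 kg/d.
Net biomass production P_X = Y_obs × Q·(S₀ − S) = 0.2637 × 619.5 = 163.3 kg VSS/d.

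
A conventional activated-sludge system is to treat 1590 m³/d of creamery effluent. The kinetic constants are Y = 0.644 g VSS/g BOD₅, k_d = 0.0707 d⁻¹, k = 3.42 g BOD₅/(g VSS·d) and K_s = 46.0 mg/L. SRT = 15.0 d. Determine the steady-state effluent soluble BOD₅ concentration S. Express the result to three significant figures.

For a completely mixed reactor with recycle the Lawrence–McCarty relation gives S = K_s·(1 + k_d·θ_c) / [θ_c·(Y·k − k_d) − 1] = 46.0 × (1 + 0.0707 × 15.0) / [15.0 × (0.644 × 3.42 − 0.0707) − 1] = 94.78 / 30.98 = 3.060 mg/L.

S ≈ 3.06 mg/L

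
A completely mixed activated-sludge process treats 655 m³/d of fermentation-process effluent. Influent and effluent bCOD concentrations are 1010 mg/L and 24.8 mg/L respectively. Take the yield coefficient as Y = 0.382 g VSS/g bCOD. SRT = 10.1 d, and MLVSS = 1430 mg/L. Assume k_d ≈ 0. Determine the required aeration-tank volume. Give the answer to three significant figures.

V·X = Y·Q·ΔS·θ_c gives V = 0.382 × 655 × (1010 − 24.8) × 10.1 / 1430 = 1741 m³.

V ≈ 1740 m³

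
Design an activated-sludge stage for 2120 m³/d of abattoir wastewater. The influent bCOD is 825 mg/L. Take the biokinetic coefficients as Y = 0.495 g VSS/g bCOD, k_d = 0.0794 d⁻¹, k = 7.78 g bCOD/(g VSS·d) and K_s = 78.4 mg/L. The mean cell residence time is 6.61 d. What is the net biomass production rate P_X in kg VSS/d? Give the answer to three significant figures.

From the Monod/SRT balance for a CMAS, S = K_s·(1+k_d θ_c)/[θ_c·(Y k − k_d) − 1] = 78.4 × (1 + 0.0794 × 6.61) / [6.61 × (0.495 × 7.78 − 0.0794) − 1] = 119.5 / 23.93 = 4.995 mg/L.
Observed yield with endogenous decay: Y_obs = Y / (1 + k_d·θ_c) = 0.495 / (1 + 0.0794 × 6.61) = 0.495 / 1.525 = 0.3246 g VSS/g bCOD.
Mass of bCOD removed per day: Q(S₀ − S) = 2120 × 820.0 g/m³ = 1738 kg/d.
Biomass produced: P_X = Y_obs·Q·ΔS = 0.3246 × 1738 ≈ 564.3 kg VSS/d.

P_X ≈ 564 kg VSS/d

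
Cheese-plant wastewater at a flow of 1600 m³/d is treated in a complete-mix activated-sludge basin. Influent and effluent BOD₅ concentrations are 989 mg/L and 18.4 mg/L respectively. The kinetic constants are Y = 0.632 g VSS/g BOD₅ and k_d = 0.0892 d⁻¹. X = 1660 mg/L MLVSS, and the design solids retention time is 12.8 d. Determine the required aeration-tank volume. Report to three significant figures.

Rearranging the biomass balance for a CMAS with decay, V = Y·Q·ΔS·θ_c / [X·(1+k_d θ_c)] = 0.632 × 1600 × (989 − 18.4) × 12.8 / [1660 × (1 + 0.0892 × 12.8)] = 1.26×10^7 / 3555 = 3534 m³.

V ≈ 3530 m³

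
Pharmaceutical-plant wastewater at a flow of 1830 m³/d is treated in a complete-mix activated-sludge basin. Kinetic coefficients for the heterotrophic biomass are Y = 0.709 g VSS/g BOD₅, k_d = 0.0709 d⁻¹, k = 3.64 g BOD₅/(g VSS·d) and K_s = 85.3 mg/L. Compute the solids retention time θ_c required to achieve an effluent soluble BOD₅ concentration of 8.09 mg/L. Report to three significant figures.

Specific growth rate at S = 8.09 mg/L: μ = YkS/(K_s+S) = 0.709·3.64·8.09/(85.3+8.09) = 0.2236 d⁻¹.
1/θ_c = 0.2236 − 0.0709 = 0.1527 d⁻¹, so θ_c = 6.550 d.

θ_c ≈ 6.55 d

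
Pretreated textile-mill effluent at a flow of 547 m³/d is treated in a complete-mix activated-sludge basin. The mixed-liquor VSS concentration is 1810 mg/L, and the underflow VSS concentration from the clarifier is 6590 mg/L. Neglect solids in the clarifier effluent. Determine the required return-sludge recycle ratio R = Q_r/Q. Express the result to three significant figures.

R ≈ 0.379

Solids balance on the clarifier gives (1+R)X = R·X_r, so R = X/(X_r − X) = 1810 / (6590 − 1810) = 0.3787.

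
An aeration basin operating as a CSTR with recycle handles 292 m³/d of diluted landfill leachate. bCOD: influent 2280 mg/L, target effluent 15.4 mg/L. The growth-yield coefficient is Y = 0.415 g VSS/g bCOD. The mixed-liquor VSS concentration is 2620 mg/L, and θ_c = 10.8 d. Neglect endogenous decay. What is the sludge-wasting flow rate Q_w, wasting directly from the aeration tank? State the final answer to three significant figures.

Q_w ≈ 105 m³/d

Biomass mass balance (decay neglected): V·X = Y·Q·(S₀ − S)·θ_c, so V = 0.415 × 292 × (2280 − 15.4) × 10.8 / 2620 = 1131 m³.
Wasting from the aeration tank: Q_w = V / θ_c = 1131 / 10.8 = 104.7 m³/d.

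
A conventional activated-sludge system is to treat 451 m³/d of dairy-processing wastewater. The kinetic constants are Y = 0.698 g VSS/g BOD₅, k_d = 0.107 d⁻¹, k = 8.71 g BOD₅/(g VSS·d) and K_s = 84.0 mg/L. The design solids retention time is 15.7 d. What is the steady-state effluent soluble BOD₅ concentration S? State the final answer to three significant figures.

S ≈ 2.43 mg/L

Effluent substrate depends only on kinetics and SRT: S = K_s(1 + k_d θ_c) / [θ_c(Yk − k_d) − 1] = 84.0 × (1 + 0.107 × 15.7) / [15.7 × (0.698 × 8.71 − 0.107) − 1] = 225.1 / 92.77 = 2.427 mg/L.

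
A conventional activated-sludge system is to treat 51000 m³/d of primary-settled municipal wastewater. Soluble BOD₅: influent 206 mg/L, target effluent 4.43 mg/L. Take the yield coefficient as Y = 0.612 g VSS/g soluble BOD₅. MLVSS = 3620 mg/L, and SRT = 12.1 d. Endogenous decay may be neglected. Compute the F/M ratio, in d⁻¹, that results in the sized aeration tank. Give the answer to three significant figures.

V·X = Y·Q·ΔS·θ_c gives V = 0.612 × 51000 × (206 − 4.43) × 12.1 / 3620 = 21029 m³.
Food-to-microorganism ratio F/M = Q S₀ / (V X) = 51000 × 206 / (21029 × 3620) = 0.1380 d⁻¹.

F/M ≈ 0.138 d⁻¹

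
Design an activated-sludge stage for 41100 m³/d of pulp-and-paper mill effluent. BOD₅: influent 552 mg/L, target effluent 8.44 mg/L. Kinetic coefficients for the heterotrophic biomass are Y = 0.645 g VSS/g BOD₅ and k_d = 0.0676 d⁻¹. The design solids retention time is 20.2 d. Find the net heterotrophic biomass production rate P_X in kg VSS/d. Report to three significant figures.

The observed yield is Y_obs = Y/(1 + k_d·θ_c) = 0.645 / (1 + 0.0676 × 20.2) = 0.645 / 2.366 = 0.2727 g VSS per g BOD₅ removed.
Substrate removed = Q·(S₀ − S) = 41100 m³/d × (552 − 8.44) g/m³ = 2.23×10^7 g/d = 22340 kg/d.
P_X = Y_obs · Q(S₀ − S) = 0.2727 × 22340 = 6091 kg VSS/d.

P_X ≈ 6090 kg VSS/d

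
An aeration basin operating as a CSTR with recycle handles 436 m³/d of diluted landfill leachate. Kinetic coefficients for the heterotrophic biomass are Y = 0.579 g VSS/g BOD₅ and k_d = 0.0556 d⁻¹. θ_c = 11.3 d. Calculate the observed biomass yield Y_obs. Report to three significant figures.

Y_obs ≈ 0.356 g VSS/g BOD₅

Observed yield with endogenous decay: Y_obs = Y / (1 + k_d·θ_c) = 0.579 / (1 + 0.0556 × 11.3) = 0.579 / 1.628 = 0.3556 g VSS/g BOD₅.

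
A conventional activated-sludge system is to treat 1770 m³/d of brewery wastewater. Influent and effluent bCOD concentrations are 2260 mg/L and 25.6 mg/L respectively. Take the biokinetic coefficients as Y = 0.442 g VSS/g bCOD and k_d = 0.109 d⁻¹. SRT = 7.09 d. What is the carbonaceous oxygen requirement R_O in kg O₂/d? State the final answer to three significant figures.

R_O ≈ 2550 kg O₂/d

Observed yield with endogenous decay: Y_obs = Y / (1 + k_d·θ_c) = 0.442 / (1 + 0.109 × 7.09) = 0.442 / 1.773 = 0.2493 g VSS/g bCOD.
ΔS = 2260 − 25.6 = 2234 mg/L, so the substrate removal rate is 1770 × 2234/1000 = 3955 kg bCOD/d.
P_X = Y_obs·Q·(S₀ − S) = 0.2493 × 3955 = 986.0 kg VSS/d.
R_O = Q·(S₀ − S) − 1.42·P_X = 3955 − 1.42 × 986.0 = 2555 kg O₂/d.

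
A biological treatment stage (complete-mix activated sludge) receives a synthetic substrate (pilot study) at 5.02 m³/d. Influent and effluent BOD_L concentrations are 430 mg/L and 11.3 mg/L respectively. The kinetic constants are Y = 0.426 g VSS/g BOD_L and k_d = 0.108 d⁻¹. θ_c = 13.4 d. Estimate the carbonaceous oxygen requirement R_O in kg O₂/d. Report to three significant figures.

R_O ≈ 1.58 kg O₂/d

Correct the yield for decay: Y_obs = Y/(1 + k_d θ_c) = 0.426 / (1 + 0.108 × 13.4) = 0.426 / 2.447 = 0.1741.
Mass of BOD_L removed per day: Q(S₀ − S) = 5.02 × 418.7 g/m³ = 2.102 kg/d.
Biomass synthesised: P_X = Y_obs × 2.102 = 0.3659 kg VSS/d.
R_O = Q·ΔS − 1.42 P_X = 2.102 − 0.5196 = 1.582 kg O₂/d.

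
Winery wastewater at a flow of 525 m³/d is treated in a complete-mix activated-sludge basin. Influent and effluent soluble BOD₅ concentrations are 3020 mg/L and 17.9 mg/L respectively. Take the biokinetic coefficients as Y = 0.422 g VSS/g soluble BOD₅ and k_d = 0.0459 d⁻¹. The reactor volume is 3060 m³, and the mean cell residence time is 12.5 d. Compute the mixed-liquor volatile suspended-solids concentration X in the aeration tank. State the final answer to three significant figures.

From V·X·(1 + k_d·θ_c) = Y·Q·(S₀ − S)·θ_c: X = 0.422 × 525 × (3020 − 17.9) × 12.5 / [3060 × (1 + 0.0459 × 12.5)] = 1726 mg/L.

X ≈ 1730 mg/L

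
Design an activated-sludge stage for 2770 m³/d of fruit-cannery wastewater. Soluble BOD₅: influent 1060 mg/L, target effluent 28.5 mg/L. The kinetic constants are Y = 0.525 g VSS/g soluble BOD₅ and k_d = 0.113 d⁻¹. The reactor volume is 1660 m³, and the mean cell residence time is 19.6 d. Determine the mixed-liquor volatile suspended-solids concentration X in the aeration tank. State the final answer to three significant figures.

Solving the biomass balance for X: X = Y Q (S₀−S) θ_c / [V (1+k_d θ_c)] = 0.525 × 2770 × (1060 − 28.5) × 19.6 / [1660 × (1 + 0.113 × 19.6)] = 5509 mg/L.

X ≈ 5510 mg/L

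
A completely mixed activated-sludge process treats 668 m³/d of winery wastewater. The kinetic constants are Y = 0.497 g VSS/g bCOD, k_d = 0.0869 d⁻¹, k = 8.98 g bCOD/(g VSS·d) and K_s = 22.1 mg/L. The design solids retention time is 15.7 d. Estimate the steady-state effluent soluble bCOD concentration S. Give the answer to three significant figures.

S ≈ 0.772 mg/L

For a completely mixed reactor with recycle the Lawrence–McCarty relation gives S = K_s·(1 + k_d·θ_c) / [θ_c·(Y·k − k_d) − 1] = 22.1 × (1 + 0.0869 × 15.7) / [15.7 × (0.497 × 8.98 − 0.0869) − 1] = 52.25 / 67.71 = 0.7717 mg/L.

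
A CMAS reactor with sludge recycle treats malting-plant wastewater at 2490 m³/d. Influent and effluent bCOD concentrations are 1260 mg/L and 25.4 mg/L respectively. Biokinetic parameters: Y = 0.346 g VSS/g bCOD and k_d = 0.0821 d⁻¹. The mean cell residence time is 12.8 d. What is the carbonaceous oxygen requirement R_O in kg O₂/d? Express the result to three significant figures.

R_O ≈ 2340 kg O₂/d

Observed yield with endogenous decay: Y_obs = Y / (1 + k_d·θ_c) = 0.346 / (1 + 0.0821 × 12.8) = 0.346 / 2.051 = 0.1687 g VSS/g bCOD.
ΔS = 1260 − 25.4 = 1235 mg/L, so the substrate removal rate is 2490 × 1235/1000 = 3074 kg bCOD/d.
Net sludge production P_X = 0.1687 × 3074 = 518.6 kg VSS/d.
Carbonaceous O₂ demand = substrate oxidised − cell-mass equivalent = 3074 − 1.42 × 518.6 = 2338 kg O₂/d.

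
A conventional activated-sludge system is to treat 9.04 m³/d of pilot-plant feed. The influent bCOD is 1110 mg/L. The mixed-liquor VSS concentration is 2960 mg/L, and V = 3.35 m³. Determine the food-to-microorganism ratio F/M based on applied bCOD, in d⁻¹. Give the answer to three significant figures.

F/M = Q·S₀ / (V·X) = 9.04 × 1110 / (3.350 × 2960) = 1.012 g bCOD·(g VSS·d)⁻¹.

F/M ≈ 1.01 d⁻¹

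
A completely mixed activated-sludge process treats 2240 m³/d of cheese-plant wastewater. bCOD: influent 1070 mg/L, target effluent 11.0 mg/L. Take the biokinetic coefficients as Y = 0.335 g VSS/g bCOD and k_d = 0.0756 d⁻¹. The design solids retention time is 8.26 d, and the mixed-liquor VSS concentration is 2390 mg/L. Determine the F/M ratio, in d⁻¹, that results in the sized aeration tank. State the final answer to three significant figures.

F/M ≈ 0.593 d⁻¹

Steady-state biomass mass balance: V·X·(1 + k_d·θ_c) = Y·Q·(S₀ − S)·θ_c, so V = 0.335 × 2240 × (1070 − 11.0) × 8.26 / [2390 × (1 + 0.0756 × 8.26)] = 6.56×10^6 / 3882 = 1691 m³.
F/M = Q·S₀ / (V·X) = 2240 × 1070 / (1691 × 2390) = 0.5932 g bCOD·(g VSS·d)⁻¹.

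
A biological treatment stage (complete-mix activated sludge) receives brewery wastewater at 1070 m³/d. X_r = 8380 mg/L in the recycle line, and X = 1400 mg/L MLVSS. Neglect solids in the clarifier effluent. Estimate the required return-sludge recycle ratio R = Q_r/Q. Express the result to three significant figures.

R = Q_r/Q = X/(X_r − X) = 1400 / (8380 − 1400) = 0.2006.

R ≈ 0.201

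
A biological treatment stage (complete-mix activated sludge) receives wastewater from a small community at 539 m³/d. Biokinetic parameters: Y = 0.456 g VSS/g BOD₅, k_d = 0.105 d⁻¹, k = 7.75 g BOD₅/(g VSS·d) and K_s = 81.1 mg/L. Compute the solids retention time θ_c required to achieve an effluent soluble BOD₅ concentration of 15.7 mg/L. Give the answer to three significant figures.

From 1/θ_c = Y·k·S/(K_s + S) − k_d: Y·k·S/(K_s+S) = 0.456 × 7.75 × 15.7 / (81.1 + 15.7) = 0.5732 d⁻¹.
Then 1/θ_c = μ − k_d = 0.5732 − 0.105 = 0.4682 d⁻¹, giving θ_c = 2.136 d.

θ_c ≈ 2.14 d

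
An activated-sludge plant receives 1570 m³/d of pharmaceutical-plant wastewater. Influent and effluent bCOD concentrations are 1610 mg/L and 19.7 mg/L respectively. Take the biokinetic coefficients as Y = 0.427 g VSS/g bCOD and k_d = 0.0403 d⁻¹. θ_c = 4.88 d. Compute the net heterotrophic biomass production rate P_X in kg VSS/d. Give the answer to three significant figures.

Correct the yield for decay: Y_obs = Y/(1 + k_d θ_c) = 0.427 / (1 + 0.0403 × 4.88) = 0.427 / 1.197 = 0.3568.
ΔS = 1610 − 19.7 = 1590 mg/L, so the substrate removal rate is 1570 × 1590/1000 = 2497 kg bCOD/d.
Biomass produced: P_X = Y_obs·Q·ΔS = 0.3568 × 2497 ≈ 890.9 kg VSS/d.

P_X ≈ 891 kg VSS/d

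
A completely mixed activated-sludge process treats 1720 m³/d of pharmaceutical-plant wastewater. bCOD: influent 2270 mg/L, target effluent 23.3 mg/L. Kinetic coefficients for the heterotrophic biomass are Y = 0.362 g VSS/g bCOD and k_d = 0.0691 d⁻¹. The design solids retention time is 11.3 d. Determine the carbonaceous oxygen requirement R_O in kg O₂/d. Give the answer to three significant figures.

R_O ≈ 2750 kg O₂/d

The observed yield is Y_obs = Y/(1 + k_d·θ_c) = 0.362 / (1 + 0.0691 × 11.3) = 0.362 / 1.781 = 0.2033 g VSS per g bCOD removed.
Q·(S₀ − S) = 1720 × (2270 − 23.3) × 10⁻³ = 3864 kg/d removed.
P_X = Y_obs·Q·(S₀ − S) = 0.2033 × 3864 = 785.5 kg VSS/d.
R_O = Q·ΔS − 1.42 P_X = 3864 − 1115 = 2749 kg O₂/d.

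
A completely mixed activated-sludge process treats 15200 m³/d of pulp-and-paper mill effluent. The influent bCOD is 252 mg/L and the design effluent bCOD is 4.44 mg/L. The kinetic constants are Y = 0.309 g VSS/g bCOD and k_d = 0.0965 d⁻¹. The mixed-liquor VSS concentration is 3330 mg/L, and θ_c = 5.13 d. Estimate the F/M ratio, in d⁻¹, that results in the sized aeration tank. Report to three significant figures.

Steady-state biomass mass balance: V·X·(1 + k_d·θ_c) = Y·Q·(S₀ − S)·θ_c, so V = 0.309 × 15200 × (252 − 4.44) × 5.13 / [3330 × (1 + 0.0965 × 5.13)] = 5.96×10^6 / 4978 = 1198 m³.
Food-to-microorganism ratio F/M = Q S₀ / (V X) = 15200 × 252 / (1198 × 3330) = 0.9601 d⁻¹.

F/M ≈ 0.960 d⁻¹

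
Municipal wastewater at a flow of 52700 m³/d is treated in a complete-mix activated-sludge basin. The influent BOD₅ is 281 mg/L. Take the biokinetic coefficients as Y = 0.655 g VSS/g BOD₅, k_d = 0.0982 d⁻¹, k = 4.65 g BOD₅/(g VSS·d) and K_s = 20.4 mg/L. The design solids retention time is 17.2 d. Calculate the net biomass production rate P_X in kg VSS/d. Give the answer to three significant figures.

P_X ≈ 3590 kg VSS/d

Effluent substrate depends only on kinetics and SRT: S = K_s(1 + k_d θ_c) / [θ_c(Yk − k_d) − 1] = 20.4 × (1 + 0.0982 × 17.2) / [17.2 × (0.655 × 4.65 − 0.0982) − 1] = 54.86 / 49.70 = 1.104 mg/L.
The observed yield is Y_obs = Y/(1 + k_d·θ_c) = 0.655 / (1 + 0.0982 × 17.2) = 0.655 / 2.689 = 0.2436 g VSS per g BOD₅ removed.
Substrate removed = Q·(S₀ − S) = 52700 m³/d × (281 − 1.10) g/m³ = 1.48×10^7 g/d = 14751 kg/d.
P_X = Y_obs · Q(S₀ − S) = 0.2436 × 14751 = 3593 kg VSS/d.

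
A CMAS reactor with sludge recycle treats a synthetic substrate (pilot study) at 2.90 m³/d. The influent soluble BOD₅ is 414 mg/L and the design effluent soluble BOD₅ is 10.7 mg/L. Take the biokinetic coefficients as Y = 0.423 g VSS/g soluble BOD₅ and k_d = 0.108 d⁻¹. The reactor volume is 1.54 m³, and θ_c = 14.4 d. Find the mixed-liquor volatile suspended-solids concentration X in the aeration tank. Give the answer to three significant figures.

From V·X·(1 + k_d·θ_c) = Y·Q·(S₀ − S)·θ_c: X = 0.423 × 2.90 × (414 − 10.7) × 14.4 / [1.54 × (1 + 0.108 × 14.4)] = 1810 mg/L.

X ≈ 1810 mg/L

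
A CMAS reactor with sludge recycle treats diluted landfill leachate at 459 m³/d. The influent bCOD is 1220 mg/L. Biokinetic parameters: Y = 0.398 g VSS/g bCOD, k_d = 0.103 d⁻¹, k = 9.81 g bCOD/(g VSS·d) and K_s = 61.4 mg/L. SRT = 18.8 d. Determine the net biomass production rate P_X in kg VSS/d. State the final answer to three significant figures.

Effluent substrate depends only on kinetics and SRT: S = K_s(1 + k_d θ_c) / [θ_c(Yk − k_d) − 1] = 61.4 × (1 + 0.103 × 18.8) / [18.8 × (0.398 × 9.81 − 0.103) − 1] = 180.3 / 70.47 = 2.559 mg/L.
The observed yield is Y_obs = Y/(1 + k_d·θ_c) = 0.398 / (1 + 0.103 × 18.8) = 0.398 / 2.936 = 0.1355 g VSS per g bCOD removed.
Mass of bCOD removed per day: Q(S₀ − S) = 459 × 1217 g/m³ = 558.8 kg/d.
Net biomass production P_X = Y_obs × Q·(S₀ − S) = 0.1355 × 558.8 = 75.74 kg VSS/d.

P_X ≈ 75.7 kg VSS/d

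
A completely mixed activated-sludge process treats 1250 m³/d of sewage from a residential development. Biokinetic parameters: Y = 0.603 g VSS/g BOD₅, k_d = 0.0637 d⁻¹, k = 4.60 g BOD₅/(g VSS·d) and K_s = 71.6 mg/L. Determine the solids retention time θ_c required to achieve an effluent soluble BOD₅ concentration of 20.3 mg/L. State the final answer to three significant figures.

Specific growth rate at S = 20.3 mg/L: μ = YkS/(K_s+S) = 0.603·4.60·20.3/(71.6+20.3) = 0.6127 d⁻¹.
1/θ_c = 0.6127 − 0.0637 = 0.5490 d⁻¹, so θ_c = 1.821 d.

θ_c ≈ 1.82 d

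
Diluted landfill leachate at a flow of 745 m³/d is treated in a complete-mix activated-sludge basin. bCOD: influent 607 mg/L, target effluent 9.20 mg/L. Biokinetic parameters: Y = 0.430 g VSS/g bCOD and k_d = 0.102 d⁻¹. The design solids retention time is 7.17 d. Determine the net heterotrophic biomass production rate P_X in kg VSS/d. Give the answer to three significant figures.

Correct the yield for decay: Y_obs = Y/(1 + k_d θ_c) = 0.430 / (1 + 0.102 × 7.17) = 0.430 / 1.731 = 0.2484.
Mass of bCOD removed per day: Q(S₀ − S) = 745 × 597.8 g/m³ = 445.4 kg/d.
Biomass produced: P_X = Y_obs·Q·ΔS = 0.2484 × 445.4 ≈ 110.6 kg VSS/d.

P_X ≈ 111 kg VSS/d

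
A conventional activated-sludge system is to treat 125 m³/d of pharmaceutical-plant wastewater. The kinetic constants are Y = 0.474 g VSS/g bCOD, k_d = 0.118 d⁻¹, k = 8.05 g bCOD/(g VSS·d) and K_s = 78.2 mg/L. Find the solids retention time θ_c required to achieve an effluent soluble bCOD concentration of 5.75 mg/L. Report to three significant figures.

From 1/θ_c = Y·k·S/(K_s + S) − k_d: Y·k·S/(K_s+S) = 0.474 × 8.05 × 5.75 / (78.2 + 5.75) = 0.2613 d⁻¹.
1/θ_c = 0.2613 − 0.118 = 0.1433 d⁻¹, so θ_c = 6.976 d.

θ_c ≈ 6.98 d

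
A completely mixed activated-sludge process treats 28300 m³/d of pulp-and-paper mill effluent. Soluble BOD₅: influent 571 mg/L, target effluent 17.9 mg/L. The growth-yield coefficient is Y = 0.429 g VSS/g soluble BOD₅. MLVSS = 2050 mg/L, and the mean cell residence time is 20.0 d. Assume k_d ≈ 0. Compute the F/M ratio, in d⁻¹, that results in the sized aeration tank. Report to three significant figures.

F/M ≈ 0.120 d⁻¹

Biomass mass balance (decay neglected): V·X = Y·Q·(S₀ − S)·θ_c, so V = 0.429 × 28300 × (571 − 17.9) × 20.0 / 2050 = 65512 m³.
F/M = Q·S₀ / (V·X) = 28300 × 571 / (65512 × 2050) = 0.1203 g soluble BOD₅·(g VSS·d)⁻¹.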